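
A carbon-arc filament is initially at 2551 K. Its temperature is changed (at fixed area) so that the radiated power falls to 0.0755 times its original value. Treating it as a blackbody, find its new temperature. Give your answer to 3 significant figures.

T₂ ≈ 1.34×10³ K

P ∝ T⁴, so T₂/T₁ = (P₂/P₁)^(1/4) = (0.0755)^(1/4) = 0.524188.
T₂ = 2551 × 0.524188 = 1.34×10³ K.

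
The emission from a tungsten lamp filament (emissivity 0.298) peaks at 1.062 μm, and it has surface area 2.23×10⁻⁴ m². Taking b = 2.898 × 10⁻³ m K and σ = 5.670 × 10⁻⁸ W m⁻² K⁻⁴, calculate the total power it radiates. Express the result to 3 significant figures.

Wien's law: T = b/λ_max = 2.898×10⁻³/1.062×10⁻⁶ = 2728.81 K.
Area A = 2.23×10⁻⁴ m².
Then P = εσAT⁴ = 0.298×5.670×10⁻⁸×2.23×10⁻⁴×(2728.81)⁴ = 209 W.

P ≈ 209 W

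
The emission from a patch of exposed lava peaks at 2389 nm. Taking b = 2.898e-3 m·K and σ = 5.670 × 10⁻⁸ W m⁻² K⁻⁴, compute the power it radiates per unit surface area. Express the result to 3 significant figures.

Wien's law: T = b/λ_max = 2.898×10⁻³/2.389×10⁻⁶ = 1213.06 K.
Then I = σT⁴ = 5.670×10⁻⁸×(1213.06)⁴ = 1.23×10⁵ W/m².

I ≈ 1.23×10⁵ W/m²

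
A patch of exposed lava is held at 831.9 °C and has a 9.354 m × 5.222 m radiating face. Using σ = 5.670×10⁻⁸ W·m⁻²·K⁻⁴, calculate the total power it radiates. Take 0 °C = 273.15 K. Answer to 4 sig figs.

T = 831.9 °C + 273.15 = 1105.05 K.
Area A = 9.354 × 5.222 = 48.8466 m².
P = σAT⁴ = 5.670×10⁻⁸ × 48.8466 × (1105.05)⁴ = 4.130×10⁶ W.

P ≈ 4.130×10⁶ W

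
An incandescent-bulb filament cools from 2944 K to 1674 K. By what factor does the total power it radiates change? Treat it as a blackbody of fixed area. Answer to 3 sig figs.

P ∝ T⁴, so P₂/P₁ = (T₂/T₁)⁴ = (1674/2944)⁴ = (0.568614)⁴ = 0.105.

P₂/P₁ ≈ 0.105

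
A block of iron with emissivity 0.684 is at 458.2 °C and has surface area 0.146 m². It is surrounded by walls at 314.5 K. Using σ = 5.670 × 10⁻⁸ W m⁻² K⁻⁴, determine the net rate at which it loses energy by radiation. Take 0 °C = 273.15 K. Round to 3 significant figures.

T = 458.2 °C + 273.15 = 731.35 K.
Area A = 0.146 m².
Net radiated power P_net = εσA(T⁴ − T₀⁴) = 0.684×5.670×10⁻⁸×0.146×(731.35⁴ − 314.5⁴).
T⁴ − T₀⁴ = 2.86089×10¹¹ − 9.78324×10⁹ = 2.76306×10¹¹ K⁴, so P_net = 1.56×10³ W.

Net loss ≈ 1.56×10³ W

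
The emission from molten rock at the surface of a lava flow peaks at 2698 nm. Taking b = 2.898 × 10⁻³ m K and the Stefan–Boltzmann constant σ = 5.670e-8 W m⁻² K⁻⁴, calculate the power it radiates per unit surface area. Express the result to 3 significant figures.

I ≈ 7.55×10⁴ W/m²

Wien's law: T = b/λ_max = 2.898×10⁻³/2.698×10⁻⁶ = 1074.13 K.
Then I = σT⁴ = 5.670×10⁻⁸×(1074.13)⁴ = 7.55×10⁴ W/m².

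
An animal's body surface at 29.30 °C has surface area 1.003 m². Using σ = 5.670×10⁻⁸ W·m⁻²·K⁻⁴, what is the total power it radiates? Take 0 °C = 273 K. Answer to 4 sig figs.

P ≈ 474.9 W

T = 29.30 °C + 273 = 302.30 K.
Area A = 1.003 m².
P = σAT⁴ = 5.670×10⁻⁸ × 1.003 × (302.30)⁴ = 474.9 W.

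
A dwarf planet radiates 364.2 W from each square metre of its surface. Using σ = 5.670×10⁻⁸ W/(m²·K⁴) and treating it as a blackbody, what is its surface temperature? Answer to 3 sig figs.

T ≈ 283 K

I = σT⁴, so T = (I/σ)^(1/4) = (364.2/(5.670×10⁻⁸))^(1/4) = 283 K.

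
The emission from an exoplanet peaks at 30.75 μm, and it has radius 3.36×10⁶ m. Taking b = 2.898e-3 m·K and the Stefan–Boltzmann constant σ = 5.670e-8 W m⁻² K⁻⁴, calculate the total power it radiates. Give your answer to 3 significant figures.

P ≈ 6.35×10¹⁴ W

Wien's law: T = b/λ_max = 2.898×10⁻³/3.075×10⁻⁵ = 94.2439 K.
Surface area A = 4πR² = 4π(3.36×10⁶ m)² = 1.41869×10¹⁴ m².
Then P = σAT⁴ = 5.670×10⁻⁸×1.41869×10¹⁴×(94.2439)⁴ = 6.35×10¹⁴ W.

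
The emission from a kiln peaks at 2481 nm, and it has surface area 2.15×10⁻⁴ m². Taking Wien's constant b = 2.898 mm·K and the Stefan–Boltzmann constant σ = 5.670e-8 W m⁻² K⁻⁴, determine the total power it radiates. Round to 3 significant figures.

P ≈ 22.7 W

Wien's law: T = b/λ_max = 2.898×10⁻³/2.481×10⁻⁶ = 1168.08 K.
Area A = 2.15×10⁻⁴ m².
Then P = σAT⁴ = 5.670×10⁻⁸×2.15×10⁻⁴×(1168.08)⁴ = 22.7 W.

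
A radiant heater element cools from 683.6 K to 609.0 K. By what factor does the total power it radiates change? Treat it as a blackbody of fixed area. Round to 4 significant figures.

P ∝ T⁴, so P₂/P₁ = (T₂/T₁)⁴ = (609.0/683.6)⁴ = (0.890872)⁴ = 0.6299.

P₂/P₁ ≈ 0.6299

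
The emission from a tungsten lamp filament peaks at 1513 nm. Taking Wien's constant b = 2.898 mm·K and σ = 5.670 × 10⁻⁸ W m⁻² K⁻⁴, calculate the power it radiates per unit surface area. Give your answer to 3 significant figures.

Wien's law: T = b/λ_max = 2.898×10⁻³/1.513×10⁻⁶ = 1915.40 K.
Then I = σT⁴ = 5.670×10⁻⁸×(1915.40)⁴ = 7.63×10⁵ W/m².

I ≈ 7.63×10⁵ W/m²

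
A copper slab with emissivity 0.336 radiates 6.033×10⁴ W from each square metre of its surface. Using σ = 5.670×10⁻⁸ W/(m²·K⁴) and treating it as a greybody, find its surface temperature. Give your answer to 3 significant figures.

T ≈ 1.33×10³ K

I = εσT⁴, so T = (I/εσ)^(1/4) = (6.033×10⁴/(0.336×5.670×10⁻⁸))^(1/4) = 1.33×10³ K.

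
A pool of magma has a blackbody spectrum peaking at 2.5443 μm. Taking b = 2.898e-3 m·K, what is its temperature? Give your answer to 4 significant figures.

T ≈ 1139 K

Wien's law gives T = b/λ_max = (2.898×10⁻³ m·K)/(2.5443×10⁻⁶ m) = 1139 K.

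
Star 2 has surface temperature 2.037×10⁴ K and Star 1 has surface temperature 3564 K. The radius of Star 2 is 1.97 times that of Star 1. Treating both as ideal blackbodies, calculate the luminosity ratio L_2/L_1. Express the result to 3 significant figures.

L_2/L_1 ≈ 4.14×10³

L ∝ R²T⁴, so L_2/L_1 = (R_2/R_1)²(T_2/T_1)⁴ = (1.97)² × (2.037×10⁴/3564)⁴ = 3.8809 × 1067.12 = 4.14×10³.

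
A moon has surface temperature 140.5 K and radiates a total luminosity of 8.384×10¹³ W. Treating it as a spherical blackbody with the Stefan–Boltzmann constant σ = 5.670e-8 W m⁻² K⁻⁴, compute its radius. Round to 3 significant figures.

R ≈ 5.50×10⁵ m

L = 4πR²σT⁴ ⇒ R = √(L/(4πσT⁴)).
σT⁴ = 22.0947 W/m², so R = √(8.384×10¹³/(4π×22.0947)) = 5.50×10⁵ m.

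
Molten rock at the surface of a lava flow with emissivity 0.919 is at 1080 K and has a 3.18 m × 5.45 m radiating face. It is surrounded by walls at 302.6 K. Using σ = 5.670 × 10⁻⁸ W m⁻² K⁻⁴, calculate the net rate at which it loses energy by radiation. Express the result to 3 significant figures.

Net loss ≈ 1.22×10⁶ W

Area A = 3.18 × 5.45 = 17.331 m².
Net radiated power P_net = εσA(T⁴ − T₀⁴) = 0.919×5.670×10⁻⁸×17.331×(1080⁴ − 302.6⁴).
T⁴ − T₀⁴ = 1.36049×10¹² − 8.38447×10⁹ = 1.35211×10¹² K⁴, so P_net = 1.22×10⁶ W.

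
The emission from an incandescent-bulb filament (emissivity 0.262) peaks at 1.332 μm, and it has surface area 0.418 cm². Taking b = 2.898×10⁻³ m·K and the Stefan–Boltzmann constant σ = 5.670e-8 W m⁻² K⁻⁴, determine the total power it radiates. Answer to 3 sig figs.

P ≈ 13.9 W

Wien's law: T = b/λ_max = 2.898×10⁻³/1.332×10⁻⁶ = 2175.68 K.
Area A = 0.418 cm² = 4.18×10⁻⁵ m².
Then P = εσAT⁴ = 0.262×5.670×10⁻⁸×4.18×10⁻⁵×(2175.68)⁴ = 13.9 W.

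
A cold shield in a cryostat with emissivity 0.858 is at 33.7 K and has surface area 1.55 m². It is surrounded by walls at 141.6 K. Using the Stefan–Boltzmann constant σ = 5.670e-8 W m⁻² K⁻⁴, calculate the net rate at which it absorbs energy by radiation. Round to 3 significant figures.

Net gain ≈ 30.2 W

Area A = 1.55 m².
Net radiated power P_net = εσA(T⁴ − T₀⁴) = 0.858×5.670×10⁻⁸×1.55×(33.7⁴ − 141.6⁴).
T⁴ − T₀⁴ = 1.28979×10⁶ − 4.02025×10⁸ = -4.00735×10⁸ K⁴, so P_net = -30.2 W — negative, meaning a net gain of 30.2 W.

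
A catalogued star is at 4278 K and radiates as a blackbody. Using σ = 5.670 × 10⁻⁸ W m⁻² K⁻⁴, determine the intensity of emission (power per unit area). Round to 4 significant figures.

Stefan–Boltzmann: I = σT⁴ = 5.670×10⁻⁸ × (4278)⁴ = 1.899×10⁷ W/m².

I ≈ 1.899×10⁷ W/m²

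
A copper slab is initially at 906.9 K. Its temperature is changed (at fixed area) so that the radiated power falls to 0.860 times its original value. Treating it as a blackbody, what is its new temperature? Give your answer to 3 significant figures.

T₂ ≈ 873 K

P ∝ T⁴, so T₂/T₁ = (P₂/P₁)^(1/4) = (0.860)^(1/4) = 0.962996.
T₂ = 906.9 × 0.962996 = 873 K.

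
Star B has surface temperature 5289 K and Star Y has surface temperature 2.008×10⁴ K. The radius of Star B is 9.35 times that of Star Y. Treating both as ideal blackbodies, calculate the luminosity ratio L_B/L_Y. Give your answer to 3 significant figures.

L ∝ R²T⁴, so L_B/L_Y = (R_B/R_Y)²(T_B/T_Y)⁴ = (9.35)² × (5289/2.008×10⁴)⁴ = 87.4225 × 4.81326×10⁻³ = 0.421.

L_B/L_Y ≈ 0.421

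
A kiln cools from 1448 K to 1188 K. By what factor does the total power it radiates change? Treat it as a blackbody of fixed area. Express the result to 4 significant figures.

P₂/P₁ ≈ 0.4531

P ∝ T⁴, so P₂/P₁ = (T₂/T₁)⁴ = (1188/1448)⁴ = (0.820442)⁴ = 0.4531.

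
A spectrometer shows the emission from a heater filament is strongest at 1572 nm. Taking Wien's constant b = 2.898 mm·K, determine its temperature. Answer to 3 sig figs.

T ≈ 1.84×10³ K

Wien's law gives T = b/λ_max = (2.898×10⁻³ m·K)/(1.572×10⁻⁶ m) = 1.84×10³ K.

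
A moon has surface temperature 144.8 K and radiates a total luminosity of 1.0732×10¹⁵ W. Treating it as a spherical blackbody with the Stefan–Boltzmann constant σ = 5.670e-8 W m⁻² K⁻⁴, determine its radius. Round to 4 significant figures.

R ≈ 1.851×10⁶ m

L = 4πR²σT⁴ ⇒ R = √(L/(4πσT⁴)).
σT⁴ = 24.9263 W/m², so R = √(1.0732×10¹⁵/(4π×24.9263)) = 1.851×10⁶ m.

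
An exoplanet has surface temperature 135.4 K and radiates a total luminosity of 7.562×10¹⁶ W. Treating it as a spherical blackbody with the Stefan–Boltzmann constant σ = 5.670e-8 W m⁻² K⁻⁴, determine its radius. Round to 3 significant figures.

L = 4πR²σT⁴ ⇒ R = √(L/(4πσT⁴)).
σT⁴ = 19.0571 W/m², so R = √(7.562×10¹⁶/(4π×19.0571)) = 1.78×10⁷ m.

R ≈ 1.78×10⁷ m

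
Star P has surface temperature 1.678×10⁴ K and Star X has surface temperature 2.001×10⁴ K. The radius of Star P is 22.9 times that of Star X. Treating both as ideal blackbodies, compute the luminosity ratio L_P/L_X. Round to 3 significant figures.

L ∝ R²T⁴, so L_P/L_X = (R_P/R_X)²(T_P/T_X)⁴ = (22.9)² × (1.678×10⁴/2.001×10⁴)⁴ = 524.41 × 0.494515 = 259.

L_P/L_X ≈ 259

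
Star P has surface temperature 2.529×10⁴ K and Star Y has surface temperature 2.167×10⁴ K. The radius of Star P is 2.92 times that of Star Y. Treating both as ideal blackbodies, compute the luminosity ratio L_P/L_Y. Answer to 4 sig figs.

L_P/L_Y ≈ 15.82

L ∝ R²T⁴, so L_P/L_Y = (R_P/R_Y)²(T_P/T_Y)⁴ = (2.92)² × (2.529×10⁴/2.167×10⁴)⁴ = 8.5264 × 1.85507 = 15.82.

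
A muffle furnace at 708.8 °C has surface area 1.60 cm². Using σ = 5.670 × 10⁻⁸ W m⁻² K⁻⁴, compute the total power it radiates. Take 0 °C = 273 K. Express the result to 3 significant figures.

T = 708.8 °C + 273 = 981.8 K.
Area A = 1.60 cm² = 1.60×10⁻⁴ m².
P = σAT⁴ = 5.670×10⁻⁸ × 1.60×10⁻⁴ × (981.8)⁴ = 8.43 W.

P ≈ 8.43 W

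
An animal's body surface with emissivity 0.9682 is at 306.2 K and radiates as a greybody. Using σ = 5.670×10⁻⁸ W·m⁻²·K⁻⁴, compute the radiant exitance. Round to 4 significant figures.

Stefan–Boltzmann: I = εσT⁴ = 0.9682 × 5.670×10⁻⁸ × (306.2)⁴ = 482.6 W/m².

I ≈ 482.6 W/m²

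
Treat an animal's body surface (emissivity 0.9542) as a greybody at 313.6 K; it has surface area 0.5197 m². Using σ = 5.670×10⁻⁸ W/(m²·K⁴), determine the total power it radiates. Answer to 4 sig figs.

P ≈ 271.9 W

Area A = 0.5197 m².
P = εσAT⁴ = 0.9542 × 5.670×10⁻⁸ × 0.5197 × (313.6)⁴ = 271.9 W.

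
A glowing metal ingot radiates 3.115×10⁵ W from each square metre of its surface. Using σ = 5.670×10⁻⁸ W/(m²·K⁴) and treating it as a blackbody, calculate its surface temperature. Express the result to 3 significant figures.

I = σT⁴, so T = (I/σ)^(1/4) = (3.115×10⁵/(5.670×10⁻⁸))^(1/4) = 1.53×10³ K.

T ≈ 1.53×10³ K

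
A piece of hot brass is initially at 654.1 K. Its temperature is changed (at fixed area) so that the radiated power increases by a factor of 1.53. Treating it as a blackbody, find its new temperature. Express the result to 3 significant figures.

T₂ ≈ 727 K

P ∝ T⁴, so T₂/T₁ = (P₂/P₁)^(1/4) = (1.53)^(1/4) = 1.11217.
T₂ = 654.1 × 1.11217 = 727 K.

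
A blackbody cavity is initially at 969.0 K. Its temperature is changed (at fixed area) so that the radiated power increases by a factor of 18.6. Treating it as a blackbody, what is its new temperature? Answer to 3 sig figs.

T₂ ≈ 2.01×10³ K

P ∝ T⁴, so T₂/T₁ = (P₂/P₁)^(1/4) = (18.6)^(1/4) = 2.07672.
T₂ = 969.0 × 2.07672 = 2.01×10³ K.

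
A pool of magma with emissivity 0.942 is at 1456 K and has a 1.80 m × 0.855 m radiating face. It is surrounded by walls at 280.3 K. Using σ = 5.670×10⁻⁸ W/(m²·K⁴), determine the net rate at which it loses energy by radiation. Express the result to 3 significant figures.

Net loss ≈ 3.69×10⁵ W

Area A = 1.80 × 0.855 = 1.539 m².
Net radiated power P_net = εσA(T⁴ − T₀⁴) = 0.942×5.670×10⁻⁸×1.539×(1456⁴ − 280.3⁴).
T⁴ − T₀⁴ = 4.49413×10¹² − 6.17294×10⁹ = 4.48796×10¹² K⁴, so P_net = 3.69×10⁵ W.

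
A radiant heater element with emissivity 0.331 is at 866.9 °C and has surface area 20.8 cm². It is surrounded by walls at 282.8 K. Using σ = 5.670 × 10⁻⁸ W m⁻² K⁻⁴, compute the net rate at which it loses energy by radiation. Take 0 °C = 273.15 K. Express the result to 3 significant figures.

T = 866.9 °C + 273.15 = 1140.05 K.
Area A = 20.8 cm² = 2.08×10⁻³ m².
Net radiated power P_net = εσA(T⁴ − T₀⁴) = 0.331×5.670×10⁻⁸×2.08×10⁻³×(1140.05⁴ − 282.8⁴).
T⁴ − T₀⁴ = 1.68926×10¹² − 6.39613×10⁹ = 1.68286×10¹² K⁴, so P_net = 65.7 W.

Net loss ≈ 65.7 W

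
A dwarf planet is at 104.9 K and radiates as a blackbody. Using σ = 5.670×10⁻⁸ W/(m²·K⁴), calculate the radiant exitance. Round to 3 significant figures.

Stefan–Boltzmann: I = σT⁴ = 5.670×10⁻⁸ × (104.9)⁴ = 6.87 W/m².

I ≈ 6.87 W/m²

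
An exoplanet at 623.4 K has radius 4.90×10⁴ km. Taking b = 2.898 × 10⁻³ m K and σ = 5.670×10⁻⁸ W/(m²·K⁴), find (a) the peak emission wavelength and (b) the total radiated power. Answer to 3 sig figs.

λ_max ≈ 4.65 μm; P ≈ 2.58×10²⁰ W

(a) λ_max = b/T = 2.898×10⁻³/623.4 = 4.649×10⁻⁶ m = 4.65 μm.
Surface area A = 4πR² = 4π(4.90×10⁷ m)² = 3.01719×10¹⁶ m².
(b) P = σAT⁴ = 5.670×10⁻⁸×3.01719×10¹⁶×(623.4)⁴ = 2.58×10²⁰ W.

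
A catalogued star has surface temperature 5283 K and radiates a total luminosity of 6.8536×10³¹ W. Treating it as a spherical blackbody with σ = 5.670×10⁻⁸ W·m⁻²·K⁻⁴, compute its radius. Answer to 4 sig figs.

L = 4πR²σT⁴ ⇒ R = √(L/(4πσT⁴)).
σT⁴ = 4.41678×10⁷ W/m², so R = √(6.8536×10³¹/(4π×4.41678×10⁷)) = 3.514×10¹¹ m.

R ≈ 3.514×10¹¹ m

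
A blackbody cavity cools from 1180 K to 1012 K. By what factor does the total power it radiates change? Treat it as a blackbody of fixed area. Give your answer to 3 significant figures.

P₂/P₁ ≈ 0.541

P ∝ T⁴, so P₂/P₁ = (T₂/T₁)⁴ = (1012/1180)⁴ = (0.857627)⁴ = 0.541.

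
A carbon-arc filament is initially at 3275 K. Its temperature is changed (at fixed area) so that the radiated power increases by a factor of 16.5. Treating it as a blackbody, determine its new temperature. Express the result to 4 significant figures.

P ∝ T⁴, so T₂/T₁ = (P₂/P₁)^(1/4) = (16.5)^(1/4) = 2.01545.
T₂ = 3275 × 2.01545 = 6601 K.

T₂ ≈ 6601 K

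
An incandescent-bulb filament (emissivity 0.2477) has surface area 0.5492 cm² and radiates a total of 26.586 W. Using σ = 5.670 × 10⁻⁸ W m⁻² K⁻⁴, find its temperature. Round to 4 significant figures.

Area A = 0.5492 cm² = 5.492×10⁻⁵ m².
P = εσAT⁴ ⇒ T = (P/(εσA))^(1/4) = (26.586/(0.2477×5.670×10⁻⁸×5.492×10⁻⁵))^(1/4) = 2423 K.

T ≈ 2423 K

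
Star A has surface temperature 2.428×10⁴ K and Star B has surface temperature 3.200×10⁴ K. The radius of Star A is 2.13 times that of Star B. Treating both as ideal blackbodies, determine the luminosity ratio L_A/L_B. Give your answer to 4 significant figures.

L ∝ R²T⁴, so L_A/L_B = (R_A/R_B)²(T_A/T_B)⁴ = (2.13)² × (2.428×10⁴/3.200×10⁴)⁴ = 4.5369 × 0.331432 = 1.504.

L_A/L_B ≈ 1.504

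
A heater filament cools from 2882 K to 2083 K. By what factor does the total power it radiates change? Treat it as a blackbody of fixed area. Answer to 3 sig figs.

P₂/P₁ ≈ 0.273

P ∝ T⁴, so P₂/P₁ = (T₂/T₁)⁴ = (2083/2882)⁴ = (0.722762)⁴ = 0.273.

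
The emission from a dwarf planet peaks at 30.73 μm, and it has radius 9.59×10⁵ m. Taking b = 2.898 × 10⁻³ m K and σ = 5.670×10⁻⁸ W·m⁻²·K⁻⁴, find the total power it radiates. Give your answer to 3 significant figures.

Wien's law: T = b/λ_max = 2.898×10⁻³/3.073×10⁻⁵ = 94.3052 K.
Surface area A = 4πR² = 4π(9.59×10⁵ m)² = 1.15571×10¹³ m².
Then P = σAT⁴ = 5.670×10⁻⁸×1.15571×10¹³×(94.3052)⁴ = 5.18×10¹³ W.

P ≈ 5.18×10¹³ W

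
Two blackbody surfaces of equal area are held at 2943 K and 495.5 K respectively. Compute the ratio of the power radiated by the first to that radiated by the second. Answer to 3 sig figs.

With equal areas, P₁/P₂ = (T₁/T₂)⁴ = (2943/495.5)⁴ = 1.24×10³.

P₁/P₂ ≈ 1.24×10³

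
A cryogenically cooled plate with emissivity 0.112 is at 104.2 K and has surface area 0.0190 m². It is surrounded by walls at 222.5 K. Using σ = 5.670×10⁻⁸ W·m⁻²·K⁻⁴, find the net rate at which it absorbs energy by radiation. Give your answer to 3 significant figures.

Net gain ≈ 0.281 W

Area A = 0.0190 m².
Net radiated power P_net = εσA(T⁴ − T₀⁴) = 0.112×5.670×10⁻⁸×0.0190×(104.2⁴ − 222.5⁴).
T⁴ − T₀⁴ = 1.17888×10⁸ − 2.45087×10⁹ = -2.33298×10⁹ K⁴, so P_net = -0.281 W — negative, meaning a net gain of 0.281 W.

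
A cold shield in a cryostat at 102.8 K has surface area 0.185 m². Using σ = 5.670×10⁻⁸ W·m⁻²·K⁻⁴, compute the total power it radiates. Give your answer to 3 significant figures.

Area A = 0.185 m².
P = σAT⁴ = 5.670×10⁻⁸ × 0.185 × (102.8)⁴ = 1.17 W.

P ≈ 1.17 W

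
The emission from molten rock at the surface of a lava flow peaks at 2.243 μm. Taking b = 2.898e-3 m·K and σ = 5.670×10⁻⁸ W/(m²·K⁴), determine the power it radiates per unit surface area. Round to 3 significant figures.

Wien's law: T = b/λ_max = 2.898×10⁻³/2.243×10⁻⁶ = 1292.02 K.
Then I = σT⁴ = 5.670×10⁻⁸×(1292.02)⁴ = 1.58×10⁵ W/m².

I ≈ 1.58×10⁵ W/m²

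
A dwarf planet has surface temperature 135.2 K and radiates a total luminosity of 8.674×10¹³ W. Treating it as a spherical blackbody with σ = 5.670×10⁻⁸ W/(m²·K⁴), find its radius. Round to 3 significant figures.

L = 4πR²σT⁴ ⇒ R = √(L/(4πσT⁴)).
σT⁴ = 18.9448 W/m², so R = √(8.674×10¹³/(4π×18.9448)) = 6.04×10⁵ m.

R ≈ 6.04×10⁵ m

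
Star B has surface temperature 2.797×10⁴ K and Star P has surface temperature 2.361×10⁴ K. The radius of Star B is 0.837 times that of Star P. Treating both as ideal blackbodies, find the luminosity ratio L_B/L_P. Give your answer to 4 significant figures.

L_B/L_P ≈ 1.380

L ∝ R²T⁴, so L_B/L_P = (R_B/R_P)²(T_B/T_P)⁴ = (0.837)² × (2.797×10⁴/2.361×10⁴)⁴ = 0.700569 × 1.96964 = 1.380.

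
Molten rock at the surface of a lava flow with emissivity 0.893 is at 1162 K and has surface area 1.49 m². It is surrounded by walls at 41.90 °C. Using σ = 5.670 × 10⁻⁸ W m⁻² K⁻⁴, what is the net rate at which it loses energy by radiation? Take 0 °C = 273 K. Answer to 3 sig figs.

Net loss ≈ 1.37×10⁵ W

Surroundings: T = 41.90 °C + 273 = 314.90 K.
Area A = 1.49 m².
Net radiated power P_net = εσA(T⁴ − T₀⁴) = 0.893×5.670×10⁻⁸×1.49×(1162⁴ − 314.90⁴).
T⁴ − T₀⁴ = 1.82316×10¹² − 9.83310×10⁹ = 1.81333×10¹² K⁴, so P_net = 1.37×10⁵ W.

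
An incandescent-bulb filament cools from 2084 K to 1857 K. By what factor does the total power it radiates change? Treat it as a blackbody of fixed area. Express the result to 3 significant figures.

P₂/P₁ ≈ 0.630

P ∝ T⁴, so P₂/P₁ = (T₂/T₁)⁴ = (1857/2084)⁴ = (0.891075)⁴ = 0.630.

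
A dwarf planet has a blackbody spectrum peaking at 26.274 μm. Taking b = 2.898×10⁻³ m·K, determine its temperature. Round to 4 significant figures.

T ≈ 110.3 K

Wien's law gives T = b/λ_max = (2.898×10⁻³ m·K)/(2.6274×10⁻⁵ m) = 110.3 K.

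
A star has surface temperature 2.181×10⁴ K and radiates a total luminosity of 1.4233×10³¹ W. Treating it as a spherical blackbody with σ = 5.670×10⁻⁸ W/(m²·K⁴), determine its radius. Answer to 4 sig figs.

R ≈ 9.396×10⁹ m

L = 4πR²σT⁴ ⇒ R = √(L/(4πσT⁴)).
σT⁴ = 1.28294×10¹⁰ W/m², so R = √(1.4233×10³¹/(4π×1.28294×10¹⁰)) = 9.396×10⁹ m.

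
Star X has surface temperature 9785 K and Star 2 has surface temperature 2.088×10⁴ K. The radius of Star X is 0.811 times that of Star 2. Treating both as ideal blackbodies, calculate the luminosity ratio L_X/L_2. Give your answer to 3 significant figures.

L_X/L_2 ≈ 0.0317

L ∝ R²T⁴, so L_X/L_2 = (R_X/R_2)²(T_X/T_2)⁴ = (0.811)² × (9785/2.088×10⁴)⁴ = 0.657721 × 0.0482305 = 0.0317.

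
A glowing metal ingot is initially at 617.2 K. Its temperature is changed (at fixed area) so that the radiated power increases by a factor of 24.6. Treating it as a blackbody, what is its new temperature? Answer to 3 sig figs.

T₂ ≈ 1.37×10³ K

P ∝ T⁴, so T₂/T₁ = (P₂/P₁)^(1/4) = (24.6)^(1/4) = 2.22707.
T₂ = 617.2 × 2.22707 = 1.37×10³ K.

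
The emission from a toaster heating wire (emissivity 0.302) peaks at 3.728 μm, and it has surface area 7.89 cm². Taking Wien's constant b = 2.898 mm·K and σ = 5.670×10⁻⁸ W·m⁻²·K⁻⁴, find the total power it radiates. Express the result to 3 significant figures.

P ≈ 4.93 W

Wien's law: T = b/λ_max = 2.898×10⁻³/3.728×10⁻⁶ = 777.361 K.
Area A = 7.89 cm² = 7.89×10⁻⁴ m².
Then P = εσAT⁴ = 0.302×5.670×10⁻⁸×7.89×10⁻⁴×(777.361)⁴ = 4.93 W.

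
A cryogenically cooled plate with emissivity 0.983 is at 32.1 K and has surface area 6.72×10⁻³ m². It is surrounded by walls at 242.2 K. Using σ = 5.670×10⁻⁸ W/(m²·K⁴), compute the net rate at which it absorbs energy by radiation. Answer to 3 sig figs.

Net gain ≈ 1.29 W

Area A = 6.72×10⁻³ m².
Net radiated power P_net = εσA(T⁴ − T₀⁴) = 0.983×5.670×10⁻⁸×6.72×10⁻³×(32.1⁴ − 242.2⁴).
T⁴ − T₀⁴ = 1.06174×10⁶ − 3.44109×10⁹ = -3.44003×10⁹ K⁴, so P_net = -1.29 W — negative, meaning a net gain of 1.29 W.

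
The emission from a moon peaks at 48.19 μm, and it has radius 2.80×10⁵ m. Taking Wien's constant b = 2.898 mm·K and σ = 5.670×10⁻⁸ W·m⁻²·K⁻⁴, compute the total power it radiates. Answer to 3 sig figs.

Wien's law: T = b/λ_max = 2.898×10⁻³/4.819×10⁻⁵ = 60.1370 K.
Surface area A = 4πR² = 4π(2.80×10⁵ m)² = 9.85203×10¹¹ m².
Then P = σAT⁴ = 5.670×10⁻⁸×9.85203×10¹¹×(60.1370)⁴ = 7.31×10¹¹ W.

P ≈ 7.31×10¹¹ W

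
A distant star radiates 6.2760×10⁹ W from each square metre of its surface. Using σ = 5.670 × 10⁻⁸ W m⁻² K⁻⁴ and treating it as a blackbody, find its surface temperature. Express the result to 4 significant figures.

T ≈ 1.824×10⁴ K

I = σT⁴, so T = (I/σ)^(1/4) = (6.2760×10⁹/(5.670×10⁻⁸))^(1/4) = 1.824×10⁴ K.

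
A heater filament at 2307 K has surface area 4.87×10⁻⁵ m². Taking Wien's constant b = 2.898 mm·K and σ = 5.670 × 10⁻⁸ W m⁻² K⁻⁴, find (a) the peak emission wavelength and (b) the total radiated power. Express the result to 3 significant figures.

λ_max ≈ 1.26×10³ nm; P ≈ 78.2 W

(a) λ_max = b/T = 2.898×10⁻³/2307 = 1.256×10⁻⁶ m = 1.26×10³ nm.
Area A = 4.87×10⁻⁵ m².
(b) P = σAT⁴ = 5.670×10⁻⁸×4.87×10⁻⁵×(2307)⁴ = 78.2 W.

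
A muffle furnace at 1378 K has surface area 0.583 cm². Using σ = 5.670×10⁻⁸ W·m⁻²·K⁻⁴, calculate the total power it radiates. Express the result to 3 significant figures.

Area A = 0.583 cm² = 5.83×10⁻⁵ m².
P = σAT⁴ = 5.670×10⁻⁸ × 5.83×10⁻⁵ × (1378)⁴ = 11.9 W.

P ≈ 11.9 W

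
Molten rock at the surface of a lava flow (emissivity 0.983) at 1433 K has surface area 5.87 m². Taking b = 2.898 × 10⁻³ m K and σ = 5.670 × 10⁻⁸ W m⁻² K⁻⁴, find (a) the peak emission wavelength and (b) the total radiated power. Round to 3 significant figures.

λ_max ≈ 2.02×10³ nm; P ≈ 1.38×10⁶ W

(a) λ_max = b/T = 2.898×10⁻³/1433 = 2.022×10⁻⁶ m = 2.02×10³ nm.
Area A = 5.87 m².
(b) P = εσAT⁴ = 0.983×5.670×10⁻⁸×5.87×(1433)⁴ = 1.38×10⁶ W.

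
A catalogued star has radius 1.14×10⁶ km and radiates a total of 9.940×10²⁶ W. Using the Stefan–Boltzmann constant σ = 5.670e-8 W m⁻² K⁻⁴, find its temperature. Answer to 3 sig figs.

T ≈ 5.72×10³ K

Surface area A = 4πR² = 4π(1.14×10⁹ m)² = 1.63313×10¹⁹ m².
P = σAT⁴ ⇒ T = (P/(σA))^(1/4) = (9.940×10²⁶/(5.670×10⁻⁸×1.63313×10¹⁹))^(1/4) = 5.72×10³ K.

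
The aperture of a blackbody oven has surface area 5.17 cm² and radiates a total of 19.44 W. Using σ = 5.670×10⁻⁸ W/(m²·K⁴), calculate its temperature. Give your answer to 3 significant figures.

T ≈ 902 K

Area A = 5.17 cm² = 5.17×10⁻⁴ m².
P = σAT⁴ ⇒ T = (P/(σA))^(1/4) = (19.44/(5.670×10⁻⁸×5.17×10⁻⁴))^(1/4) = 902 K.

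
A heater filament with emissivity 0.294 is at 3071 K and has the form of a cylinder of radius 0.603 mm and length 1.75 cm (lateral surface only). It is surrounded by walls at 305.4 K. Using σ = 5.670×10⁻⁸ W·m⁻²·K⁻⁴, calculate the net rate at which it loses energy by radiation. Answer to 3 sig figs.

Net loss ≈ 98.3 W

Lateral area A = 2πrL = 2π×6.03×10⁻⁴×0.0175 = 6.63033×10⁻⁵ m².
Net radiated power P_net = εσA(T⁴ − T₀⁴) = 0.294×5.670×10⁻⁸×6.63033×10⁻⁵×(3071⁴ − 305.4⁴).
T⁴ − T₀⁴ = 8.89445×10¹³ − 8.69914×10⁹ = 8.89358×10¹³ K⁴, so P_net = 98.3 W.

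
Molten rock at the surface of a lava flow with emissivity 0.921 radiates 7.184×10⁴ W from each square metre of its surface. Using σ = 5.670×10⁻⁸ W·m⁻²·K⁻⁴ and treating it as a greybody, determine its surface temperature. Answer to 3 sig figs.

T ≈ 1.08×10³ K

I = εσT⁴, so T = (I/εσ)^(1/4) = (7.184×10⁴/(0.921×5.670×10⁻⁸))^(1/4) = 1.08×10³ K.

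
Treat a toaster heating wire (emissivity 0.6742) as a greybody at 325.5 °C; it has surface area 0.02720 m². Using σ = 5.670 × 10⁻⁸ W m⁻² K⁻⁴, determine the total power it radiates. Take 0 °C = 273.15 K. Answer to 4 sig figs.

T = 325.5 °C + 273.15 = 598.65 K.
Area A = 0.02720 m².
P = εσAT⁴ = 0.6742 × 5.670×10⁻⁸ × 0.02720 × (598.65)⁴ = 133.5 W.

P ≈ 133.5 W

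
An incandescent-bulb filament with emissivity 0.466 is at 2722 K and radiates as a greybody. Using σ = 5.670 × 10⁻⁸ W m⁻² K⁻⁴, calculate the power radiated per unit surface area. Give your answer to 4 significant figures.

Stefan–Boltzmann: I = εσT⁴ = 0.466 × 5.670×10⁻⁸ × (2722)⁴ = 1.451×10⁶ W/m².

I ≈ 1.451×10⁶ W/m²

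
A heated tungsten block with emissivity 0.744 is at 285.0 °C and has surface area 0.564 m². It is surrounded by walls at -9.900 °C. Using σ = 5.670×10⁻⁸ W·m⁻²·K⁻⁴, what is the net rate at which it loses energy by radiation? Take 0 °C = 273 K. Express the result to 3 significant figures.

Net loss ≈ 2.19×10³ W

T = 285.0 °C + 273 = 558.0 K.
Surroundings: T = -9.900 °C + 273 = 263.100 K.
Area A = 0.564 m².
Net radiated power P_net = εσA(T⁴ − T₀⁴) = 0.744×5.670×10⁻⁸×0.564×(558.0⁴ − 263.100⁴).
T⁴ − T₀⁴ = 9.69475×10¹⁰ − 4.79163×10⁹ = 9.21559×10¹⁰ K⁴, so P_net = 2.19×10³ W.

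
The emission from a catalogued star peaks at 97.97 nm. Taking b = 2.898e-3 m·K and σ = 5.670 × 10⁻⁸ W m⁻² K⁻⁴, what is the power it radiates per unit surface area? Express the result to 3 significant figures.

Wien's law: T = b/λ_max = 2.898×10⁻³/9.797×10⁻⁸ = 29580.5 K.
Then I = σT⁴ = 5.670×10⁻⁸×(29580.5)⁴ = 4.34×10¹⁰ W/m².

I ≈ 4.34×10¹⁰ W/m²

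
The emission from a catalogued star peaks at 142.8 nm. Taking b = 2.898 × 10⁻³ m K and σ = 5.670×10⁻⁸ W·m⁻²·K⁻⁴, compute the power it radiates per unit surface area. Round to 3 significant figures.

Wien's law: T = b/λ_max = 2.898×10⁻³/1.428×10⁻⁷ = 20294.1 K.
Then I = σT⁴ = 5.670×10⁻⁸×(20294.1)⁴ = 9.62×10⁹ W/m².

I ≈ 9.62×10⁹ W/m²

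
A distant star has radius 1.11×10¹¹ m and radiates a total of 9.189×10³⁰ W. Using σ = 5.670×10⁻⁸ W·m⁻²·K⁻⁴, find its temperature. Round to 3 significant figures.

Surface area A = 4πR² = 4π(1.11×10¹¹ m)² = 1.54830×10²³ m².
P = σAT⁴ ⇒ T = (P/(σA))^(1/4) = (9.189×10³⁰/(5.670×10⁻⁸×1.54830×10²³))^(1/4) = 5.69×10³ K.

T ≈ 5.69×10³ K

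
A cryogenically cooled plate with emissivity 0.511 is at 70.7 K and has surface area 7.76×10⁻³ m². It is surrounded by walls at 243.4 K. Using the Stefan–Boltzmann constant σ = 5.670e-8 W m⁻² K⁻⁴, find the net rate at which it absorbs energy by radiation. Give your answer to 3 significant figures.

Area A = 7.76×10⁻³ m².
Net radiated power P_net = εσA(T⁴ − T₀⁴) = 0.511×5.670×10⁻⁸×7.76×10⁻³×(70.7⁴ − 243.4⁴).
T⁴ − T₀⁴ = 2.49849×10⁷ − 3.50980×10⁹ = -3.48482×10⁹ K⁴, so P_net = -0.784 W — negative, meaning a net gain of 0.784 W.

Net gain ≈ 0.784 W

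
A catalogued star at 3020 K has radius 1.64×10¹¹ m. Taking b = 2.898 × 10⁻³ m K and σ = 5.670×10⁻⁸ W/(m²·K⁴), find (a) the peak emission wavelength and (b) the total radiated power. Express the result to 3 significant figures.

(a) λ_max = b/T = 2.898×10⁻³/3020 = 9.596×10⁻⁷ m = 960 nm.
Surface area A = 4πR² = 4π(1.64×10¹¹ m)² = 3.37985×10²³ m².
(b) P = σAT⁴ = 5.670×10⁻⁸×3.37985×10²³×(3020)⁴ = 1.59×10³⁰ W.

λ_max ≈ 960 nm; P ≈ 1.59×10³⁰ W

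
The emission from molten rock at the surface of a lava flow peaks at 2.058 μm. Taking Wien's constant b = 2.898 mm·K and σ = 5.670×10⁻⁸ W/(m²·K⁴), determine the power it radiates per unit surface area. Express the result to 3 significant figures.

Wien's law: T = b/λ_max = 2.898×10⁻³/2.058×10⁻⁶ = 1408.16 K.
Then I = σT⁴ = 5.670×10⁻⁸×(1408.16)⁴ = 2.23×10⁵ W/m².

I ≈ 2.23×10⁵ W/m²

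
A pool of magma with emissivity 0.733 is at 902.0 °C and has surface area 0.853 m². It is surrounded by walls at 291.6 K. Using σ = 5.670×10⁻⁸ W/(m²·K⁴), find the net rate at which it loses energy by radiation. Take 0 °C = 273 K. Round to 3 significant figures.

T = 902.0 °C + 273 = 1175.0 K.
Area A = 0.853 m².
Net radiated power P_net = εσA(T⁴ − T₀⁴) = 0.733×5.670×10⁻⁸×0.853×(1175.0⁴ − 291.6⁴).
T⁴ − T₀⁴ = 1.90613×10¹² − 7.23020×10⁹ = 1.89890×10¹² K⁴, so P_net = 6.73×10⁴ W.

Net loss ≈ 6.73×10⁴ W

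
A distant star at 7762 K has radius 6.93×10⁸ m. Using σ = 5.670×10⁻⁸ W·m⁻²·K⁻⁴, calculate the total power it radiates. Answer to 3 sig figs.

Surface area A = 4πR² = 4π(6.93×10⁸ m)² = 6.03499×10¹⁸ m².
P = σAT⁴ = 5.670×10⁻⁸ × 6.03499×10¹⁸ × (7762)⁴ = 1.24×10²⁷ W.

P ≈ 1.24×10²⁷ W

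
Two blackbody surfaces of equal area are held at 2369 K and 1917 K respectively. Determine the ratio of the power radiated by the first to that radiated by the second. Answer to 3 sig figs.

P₁/P₂ ≈ 2.33

With equal areas, P₁/P₂ = (T₁/T₂)⁴ = (2369/1917)⁴ = 2.33.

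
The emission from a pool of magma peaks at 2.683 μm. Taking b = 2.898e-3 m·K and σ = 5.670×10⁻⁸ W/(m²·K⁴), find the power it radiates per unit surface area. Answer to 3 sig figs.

I ≈ 7.72×10⁴ W/m²

Wien's law: T = b/λ_max = 2.898×10⁻³/2.683×10⁻⁶ = 1080.13 K.
Then I = σT⁴ = 5.670×10⁻⁸×(1080.13)⁴ = 7.72×10⁴ W/m².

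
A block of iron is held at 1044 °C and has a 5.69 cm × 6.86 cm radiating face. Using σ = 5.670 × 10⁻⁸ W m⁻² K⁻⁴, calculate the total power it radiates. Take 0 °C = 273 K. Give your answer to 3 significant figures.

T = 1044 °C + 273 = 1317 K.
Area A = 0.0569 × 0.0686 = 3.90334×10⁻³ m².
P = σAT⁴ = 5.670×10⁻⁸ × 3.90334×10⁻³ × (1317)⁴ = 666 W.

P ≈ 666 W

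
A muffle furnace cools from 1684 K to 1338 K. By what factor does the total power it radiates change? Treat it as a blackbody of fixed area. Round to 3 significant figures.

P₂/P₁ ≈ 0.399

P ∝ T⁴, so P₂/P₁ = (T₂/T₁)⁴ = (1338/1684)⁴ = (0.794537)⁴ = 0.399.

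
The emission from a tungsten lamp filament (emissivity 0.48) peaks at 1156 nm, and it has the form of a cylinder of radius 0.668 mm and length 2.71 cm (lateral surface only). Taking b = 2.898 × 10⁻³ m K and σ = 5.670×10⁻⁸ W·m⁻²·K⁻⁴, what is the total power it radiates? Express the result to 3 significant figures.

Wien's law: T = b/λ_max = 2.898×10⁻³/1.156×10⁻⁶ = 2506.92 K.
Lateral area A = 2πrL = 2π×6.68×10⁻⁴×0.0271 = 1.13743×10⁻⁴ m².
Then P = εσAT⁴ = 0.48×5.670×10⁻⁸×1.13743×10⁻⁴×(2506.92)⁴ = 122 W.

P ≈ 122 W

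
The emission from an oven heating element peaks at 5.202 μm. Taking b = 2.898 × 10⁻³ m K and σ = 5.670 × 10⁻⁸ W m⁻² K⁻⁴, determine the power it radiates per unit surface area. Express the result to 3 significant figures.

Wien's law: T = b/λ_max = 2.898×10⁻³/5.202×10⁻⁶ = 557.093 K.
Then I = σT⁴ = 5.670×10⁻⁸×(557.093)⁴ = 5.46×10³ W/m².

I ≈ 5.46×10³ W/m²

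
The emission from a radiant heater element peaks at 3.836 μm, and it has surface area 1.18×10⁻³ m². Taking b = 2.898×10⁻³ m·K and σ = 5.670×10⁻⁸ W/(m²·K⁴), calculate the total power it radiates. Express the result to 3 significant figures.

P ≈ 21.8 W

Wien's law: T = b/λ_max = 2.898×10⁻³/3.836×10⁻⁶ = 755.474 K.
Area A = 1.18×10⁻³ m².
Then P = σAT⁴ = 5.670×10⁻⁸×1.18×10⁻³×(755.474)⁴ = 21.8 W.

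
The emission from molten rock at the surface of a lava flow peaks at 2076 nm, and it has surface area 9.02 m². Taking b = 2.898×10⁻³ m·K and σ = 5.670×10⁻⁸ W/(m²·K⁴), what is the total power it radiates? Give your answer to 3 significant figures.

P ≈ 1.94×10⁶ W

Wien's law: T = b/λ_max = 2.898×10⁻³/2.076×10⁻⁶ = 1395.95 K.
Area A = 9.02 m².
Then P = σAT⁴ = 5.670×10⁻⁸×9.02×(1395.95)⁴ = 1.94×10⁶ W.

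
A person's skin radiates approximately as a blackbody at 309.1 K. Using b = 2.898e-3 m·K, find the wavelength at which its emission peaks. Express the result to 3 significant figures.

Wien's displacement law: λ_max = b/T = (2.898×10⁻³ m·K)/(309.1 K) = 9.376×10⁻⁶ m.
That is 9.38 μm, in the infrared range.

λ_max ≈ 9.38 μm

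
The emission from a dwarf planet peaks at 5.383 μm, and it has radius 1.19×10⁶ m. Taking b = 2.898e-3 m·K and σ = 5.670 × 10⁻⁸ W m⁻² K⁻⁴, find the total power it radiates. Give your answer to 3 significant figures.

P ≈ 8.48×10¹⁶ W

Wien's law: T = b/λ_max = 2.898×10⁻³/5.383×10⁻⁶ = 538.362 K.
Surface area A = 4πR² = 4π(1.19×10⁶ m)² = 1.77952×10¹³ m².
Then P = σAT⁴ = 5.670×10⁻⁸×1.77952×10¹³×(538.362)⁴ = 8.48×10¹⁶ W.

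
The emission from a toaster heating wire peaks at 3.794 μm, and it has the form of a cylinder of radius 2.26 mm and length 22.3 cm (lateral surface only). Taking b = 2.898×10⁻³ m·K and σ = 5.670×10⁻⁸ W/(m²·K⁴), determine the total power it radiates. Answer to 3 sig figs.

P ≈ 61.1 W

Wien's law: T = b/λ_max = 2.898×10⁻³/3.794×10⁻⁶ = 763.838 K.
Lateral area A = 2πrL = 2π×2.26×10⁻³×0.223 = 3.16660×10⁻³ m².
Then P = σAT⁴ = 5.670×10⁻⁸×3.16660×10⁻³×(763.838)⁴ = 61.1 W.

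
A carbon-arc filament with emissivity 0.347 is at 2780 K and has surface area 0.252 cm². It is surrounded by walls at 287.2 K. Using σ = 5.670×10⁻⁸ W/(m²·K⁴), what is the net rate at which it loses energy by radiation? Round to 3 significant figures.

Area A = 0.252 cm² = 2.52×10⁻⁵ m².
Net radiated power P_net = εσA(T⁴ − T₀⁴) = 0.347×5.670×10⁻⁸×2.52×10⁻⁵×(2780⁴ − 287.2⁴).
T⁴ − T₀⁴ = 5.97282×10¹³ − 6.80358×10⁹ = 5.97214×10¹³ K⁴, so P_net = 29.6 W.

Net loss ≈ 29.6 W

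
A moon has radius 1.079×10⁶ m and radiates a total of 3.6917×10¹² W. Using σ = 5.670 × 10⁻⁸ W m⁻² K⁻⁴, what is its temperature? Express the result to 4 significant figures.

Surface area A = 4πR² = 4π(1.079×10⁶ m)² = 1.46303×10¹³ m².
P = σAT⁴ ⇒ T = (P/(σA))^(1/4) = (3.6917×10¹²/(5.670×10⁻⁸×1.46303×10¹³))^(1/4) = 45.93 K.

T ≈ 45.93 K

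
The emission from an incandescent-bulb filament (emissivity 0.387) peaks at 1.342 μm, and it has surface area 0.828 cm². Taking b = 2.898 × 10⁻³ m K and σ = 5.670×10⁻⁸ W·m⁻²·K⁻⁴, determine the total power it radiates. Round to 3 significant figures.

Wien's law: T = b/λ_max = 2.898×10⁻³/1.342×10⁻⁶ = 2159.46 K.
Area A = 0.828 cm² = 8.28×10⁻⁵ m².
Then P = εσAT⁴ = 0.387×5.670×10⁻⁸×8.28×10⁻⁵×(2159.46)⁴ = 39.5 W.

P ≈ 39.5 W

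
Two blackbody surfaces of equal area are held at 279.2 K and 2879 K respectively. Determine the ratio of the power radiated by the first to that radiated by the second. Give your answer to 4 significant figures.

P₁/P₂ ≈ 8.845×10⁻⁵

With equal areas, P₁/P₂ = (T₁/T₂)⁴ = (279.2/2879)⁴ = 8.845×10⁻⁵.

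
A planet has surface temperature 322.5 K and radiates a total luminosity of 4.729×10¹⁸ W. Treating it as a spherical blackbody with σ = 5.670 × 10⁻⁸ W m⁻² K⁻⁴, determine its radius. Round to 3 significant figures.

R ≈ 2.48×10⁷ m

L = 4πR²σT⁴ ⇒ R = √(L/(4πσT⁴)).
σT⁴ = 613.341 W/m², so R = √(4.729×10¹⁸/(4π×613.341)) = 2.48×10⁷ m.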